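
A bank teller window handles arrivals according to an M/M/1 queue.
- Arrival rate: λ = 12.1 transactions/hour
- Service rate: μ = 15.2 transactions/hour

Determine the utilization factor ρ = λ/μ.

Server utilization: ρ = λ/μ
ρ = 12.1/15.2 = 0.7961
The server is busy 79.61% of the time.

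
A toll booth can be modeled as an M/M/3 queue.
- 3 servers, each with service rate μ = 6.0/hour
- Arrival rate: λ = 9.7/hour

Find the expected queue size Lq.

Traffic intensity: ρ = λ/(cμ) = 9.7/(3×6.0) = 0.5389
Since ρ = 0.5389 < 1, system is stable.
Offered load a = λ/μ = cρ = 9.7/6.0 = 1.6167
P₀ = [ Σₙ₌₀^2 aⁿ/n! + a^3/(3!(1-ρ)) ]⁻¹
Σ = a^0/0! + a^1/1! + a^2/2! = 1.0000 + 1.6167 + 1.3068 = 3.9235
a^3/(3!(1-ρ)) = 4.2253/(6 × 0.46111) = 1.5272
P₀ = 1/(3.9235 + 1.5272) = 0.1835
Lq = P₀·a^3·ρ / (3!(1-ρ)²) = 0.183463 × 4.22534 × 0.538889 / (6 × 0.212623) = 0.3275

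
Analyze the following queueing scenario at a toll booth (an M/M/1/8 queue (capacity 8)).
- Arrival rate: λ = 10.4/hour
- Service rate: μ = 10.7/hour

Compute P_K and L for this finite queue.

ρ = λ/μ = 10.4/10.7 = 0.97196
P₀ = (1-ρ)/(1-ρ^(K+1)) = (1-0.97196)/(1-0.97196^9) = 0.02804/0.2258 = 0.1242
P_K = P₀×ρ^K = 0.124163 × 0.97196^8 = 0.124163 × 0.796502 = 0.09890
Blocking probability P_8 = 0.09890 (9.89%)
L = ρ[1 - (K+1)ρ^K + Kρ^(K+1)] / [(1-ρ)(1-ρ^(K+1))]
L = 0.97196 × (1 - 9×0.7965025 + 8×0.7741686) / ((1 - 0.97196) × (1 - 0.7741686)) = 3.8106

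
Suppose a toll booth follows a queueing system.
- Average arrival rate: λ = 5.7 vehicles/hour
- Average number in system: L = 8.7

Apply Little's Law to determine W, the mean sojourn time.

Little's Law: L = λW, so W = L/λ
W = 8.7/5.7 = 1.5263 hours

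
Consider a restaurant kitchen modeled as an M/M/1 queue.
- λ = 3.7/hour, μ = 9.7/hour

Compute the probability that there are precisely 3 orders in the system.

ρ = λ/μ = 3.7/9.7 = 0.38144
P(n) = (1-ρ)ρⁿ
P(3) = (1-0.38144) × 0.38144^3
P(3) = 0.6186 × 0.05550
P(3) = 0.03433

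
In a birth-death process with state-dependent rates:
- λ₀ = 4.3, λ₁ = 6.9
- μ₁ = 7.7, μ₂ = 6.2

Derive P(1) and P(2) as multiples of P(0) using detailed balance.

Balance equations:
State 0: λ₀P₀ = μ₁P₁ → P₁ = (λ₀/μ₁)P₀ = (4.3/7.7)P₀ = 0.5584P₀
State 1: P₂ = (λ₀λ₁)/(μ₁μ₂)P₀ = (4.3×6.9)/(7.7×6.2)P₀ = 0.6215P₀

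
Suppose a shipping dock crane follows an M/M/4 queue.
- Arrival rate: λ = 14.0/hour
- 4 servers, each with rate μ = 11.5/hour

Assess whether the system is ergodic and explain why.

Stability requires ρ = λ/(cμ) < 1
ρ = 14.0/(4 × 11.5) = 14.0/46.00 = 0.3043
Since 0.3043 < 1, the system is STABLE.
The servers are busy 30.43% of the time.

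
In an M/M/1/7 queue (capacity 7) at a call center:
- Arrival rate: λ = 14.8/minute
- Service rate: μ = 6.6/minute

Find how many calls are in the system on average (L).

ρ = λ/μ = 14.8/6.6 = 2.24242
P₀ = (1-ρ)/(1-ρ^(K+1)) = (1-2.24242)/(1-2.24242^8) = -1.2424/-638.3456 = 0.001946
P_K = P₀×ρ^K = 0.0019463 × 2.24242^7 = 0.0019463 × 285.1141 = 0.5549
L = ρ[1 - (K+1)ρ^K + Kρ^(K+1)] / [(1-ρ)(1-ρ^(K+1))]
L = 2.24242 × (1 - 8×285.1141 + 7×639.3456) / ((1 - 2.24242) × (1 - 639.3456)) = 6.2077 calls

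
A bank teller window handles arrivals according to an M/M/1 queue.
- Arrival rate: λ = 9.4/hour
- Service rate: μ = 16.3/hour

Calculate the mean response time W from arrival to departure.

First, compute utilization: ρ = λ/μ = 9.4/16.3 = 0.5767
For M/M/1: W = 1/(μ-λ)
W = 1/(16.3-9.4) = 1/6.90
W = 0.1449 hours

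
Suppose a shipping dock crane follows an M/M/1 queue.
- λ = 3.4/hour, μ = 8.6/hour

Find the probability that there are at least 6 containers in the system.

ρ = λ/μ = 3.4/8.6 = 0.39535
P(N ≥ n) = ρⁿ
P(N ≥ 6) = 0.39535^6
P(N ≥ 6) = 0.003818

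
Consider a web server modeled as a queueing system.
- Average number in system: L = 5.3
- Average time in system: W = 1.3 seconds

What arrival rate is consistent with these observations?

Little's Law: L = λW, so λ = L/W
λ = 5.3/1.3 = 4.0769 requests/second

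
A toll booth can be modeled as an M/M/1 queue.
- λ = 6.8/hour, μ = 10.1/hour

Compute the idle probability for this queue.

ρ = λ/μ = 6.8/10.1 = 0.6733
P(0) = 1 - ρ = 1 - 0.6733 = 0.3267
The server is idle 32.67% of the time.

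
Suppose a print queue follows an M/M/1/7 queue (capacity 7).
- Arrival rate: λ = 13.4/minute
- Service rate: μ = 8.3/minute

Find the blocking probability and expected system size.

ρ = λ/μ = 13.4/8.3 = 1.61446
P₀ = (1-ρ)/(1-ρ^(K+1)) = (1-1.61446)/(1-1.61446^8) = -0.6145/-45.1550 = 0.01361
P_K = P₀×ρ^K = 0.013608 × 1.61446^7 = 0.013608 × 28.5885 = 0.3890
Blocking probability P_7 = 0.3890 (38.90%)
L = ρ[1 - (K+1)ρ^K + Kρ^(K+1)] / [(1-ρ)(1-ρ^(K+1))]
L = 1.61446 × (1 - 8×28.5885 + 7×46.1550) / ((1 - 1.61446) × (1 - 46.1550)) = 5.5497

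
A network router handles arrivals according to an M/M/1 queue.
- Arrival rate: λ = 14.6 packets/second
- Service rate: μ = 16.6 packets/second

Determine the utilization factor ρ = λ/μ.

Server utilization: ρ = λ/μ
ρ = 14.6/16.6 = 0.8795
The server is busy 87.95% of the time.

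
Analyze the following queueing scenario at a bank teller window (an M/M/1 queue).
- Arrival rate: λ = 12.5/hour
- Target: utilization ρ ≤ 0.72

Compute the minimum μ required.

ρ = λ/μ, so μ = λ/ρ
μ ≥ 12.5/0.72 = 17.3611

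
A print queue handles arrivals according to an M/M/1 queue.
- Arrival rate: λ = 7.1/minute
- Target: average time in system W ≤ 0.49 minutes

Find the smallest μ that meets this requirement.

For M/M/1: W = 1/(μ-λ)
Need W ≤ 0.49, so 1/(μ-λ) ≤ 0.49
μ - λ ≥ 1/0.49 = 2.0408
μ ≥ 7.1 + 2.0408 = 9.1408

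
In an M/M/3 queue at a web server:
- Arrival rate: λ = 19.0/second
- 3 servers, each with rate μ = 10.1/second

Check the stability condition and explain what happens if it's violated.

Stability requires ρ = λ/(cμ) < 1
ρ = 19.0/(3 × 10.1) = 19.0/30.30 = 0.6271
Since 0.6271 < 1, the system is STABLE.
The servers are busy 62.71% of the time.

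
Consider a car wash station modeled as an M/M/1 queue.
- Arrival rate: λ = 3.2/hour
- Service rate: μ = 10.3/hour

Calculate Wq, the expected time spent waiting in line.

First, compute utilization: ρ = λ/μ = 3.2/10.3 = 0.3107
For M/M/1: Wq = λ/(μ(μ-λ))
Wq = 3.2/(10.3 × (10.3-3.2))
Wq = 3.2/(10.3 × 7.10)
Wq = 0.04376 hours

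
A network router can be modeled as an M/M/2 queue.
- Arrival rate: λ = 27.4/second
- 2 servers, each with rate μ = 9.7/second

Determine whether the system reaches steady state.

Stability requires ρ = λ/(cμ) < 1
ρ = 27.4/(2 × 9.7) = 27.4/19.40 = 1.4124
Since 1.4124 ≥ 1, the system is UNSTABLE.
Need c > λ/μ = 27.4/9.7 = 2.82.
Minimum servers needed: c = 3.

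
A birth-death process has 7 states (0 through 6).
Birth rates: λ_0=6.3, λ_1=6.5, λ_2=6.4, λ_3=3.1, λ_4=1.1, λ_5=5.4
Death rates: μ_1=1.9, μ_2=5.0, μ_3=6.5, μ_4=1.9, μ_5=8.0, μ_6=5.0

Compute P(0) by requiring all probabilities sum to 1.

Ratios P(n)/P(0) = (λ₀···λₙ₋₁)/(μ₁···μₙ):
P(1)/P(0) = (6.3)/(1.9) = 3.3158
P(2)/P(0) = (6.3×6.5)/(1.9×5.0) = 4.3105
P(3)/P(0) = (6.3×6.5×6.4)/(1.9×5.0×6.5) = 4.2442
P(4)/P(0) = (6.3×6.5×6.4×3.1)/(1.9×5.0×6.5×1.9) = 6.9248
P(5)/P(0) = (6.3×6.5×6.4×3.1×1.1)/(1.9×5.0×6.5×1.9×8.0) = 0.9522
P(6)/P(0) = (6.3×6.5×6.4×3.1×1.1×5.4)/(1.9×5.0×6.5×1.9×8.0×5.0) = 1.0283

Normalization: ∑ P(n) = 1
P(0) × (1.0000 + 3.3158 + 4.3105 + 4.2442 + 6.9248 + 0.9522 + 1.0283) = 1
P(0) × 21.7758 = 1
P(0) = 1/21.7758 = 0.04592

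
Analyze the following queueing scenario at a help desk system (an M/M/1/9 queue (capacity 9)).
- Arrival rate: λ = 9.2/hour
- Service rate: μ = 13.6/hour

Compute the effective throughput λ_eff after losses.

ρ = λ/μ = 9.2/13.6 = 0.67647
P₀ = (1-ρ)/(1-ρ^(K+1)) = (1-0.67647)/(1-0.67647^10) = 0.32353/0.97993 = 0.3302
P_K = P₀×ρ^K = 0.3302 × 0.67647^9 = 0.3302 × 0.02966 = 0.009794
λ_eff = λ(1-P_K) = 9.2 × (1 - 0.009794) = 9.2 × 0.99021 = 9.1099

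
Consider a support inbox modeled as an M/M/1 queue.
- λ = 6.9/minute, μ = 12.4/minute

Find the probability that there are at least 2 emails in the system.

ρ = λ/μ = 6.9/12.4 = 0.55645
P(N ≥ n) = ρⁿ
P(N ≥ 2) = 0.55645^2
P(N ≥ 2) = 0.3096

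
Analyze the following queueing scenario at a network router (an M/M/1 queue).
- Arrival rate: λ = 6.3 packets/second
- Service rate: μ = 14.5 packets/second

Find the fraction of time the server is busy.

Server utilization: ρ = λ/μ
ρ = 6.3/14.5 = 0.4345
The server is busy 43.45% of the time.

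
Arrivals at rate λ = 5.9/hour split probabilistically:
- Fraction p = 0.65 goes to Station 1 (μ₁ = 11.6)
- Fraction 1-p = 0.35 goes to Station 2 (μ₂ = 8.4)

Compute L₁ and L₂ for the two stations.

Effective rates: λ₁ = 5.9×0.65 = 3.835, λ₂ = 5.9×0.35 = 2.065
Station 1: ρ₁ = 3.835/11.6 = 0.3306, L₁ = ρ₁/(1-ρ₁) = 0.3306/(1-0.3306) = 0.4939
Station 2: ρ₂ = 2.065/8.4 = 0.24583, L₂ = ρ₂/(1-ρ₂) = 0.24583/(1-0.24583) = 0.3260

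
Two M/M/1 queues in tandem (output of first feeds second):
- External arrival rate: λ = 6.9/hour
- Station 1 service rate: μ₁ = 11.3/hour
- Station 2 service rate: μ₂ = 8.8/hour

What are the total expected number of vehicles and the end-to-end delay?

By Jackson's theorem, each station behaves as independent M/M/1.
Station 1: ρ₁ = 6.9/11.3 = 0.6106, L₁ = ρ₁/(1-ρ₁) = λ/(μ₁-λ) = 6.9/4.40 = 1.5682
Station 2: ρ₂ = 6.9/8.8 = 0.7841, L₂ = ρ₂/(1-ρ₂) = λ/(μ₂-λ) = 6.9/1.90 = 3.6316
Total: L = L₁ + L₂ = 1.5682 + 3.6316 = 5.1998
W = L/λ = 5.1998/6.9 = 0.7536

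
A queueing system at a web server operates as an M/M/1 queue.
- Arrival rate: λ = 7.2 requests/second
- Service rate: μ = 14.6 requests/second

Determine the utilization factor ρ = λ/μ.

Server utilization: ρ = λ/μ
ρ = 7.2/14.6 = 0.4932
The server is busy 49.32% of the time.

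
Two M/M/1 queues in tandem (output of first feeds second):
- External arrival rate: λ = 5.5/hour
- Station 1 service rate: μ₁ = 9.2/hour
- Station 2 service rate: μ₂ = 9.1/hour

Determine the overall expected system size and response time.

By Jackson's theorem, each station behaves as independent M/M/1.
Station 1: ρ₁ = 5.5/9.2 = 0.5978, L₁ = ρ₁/(1-ρ₁) = λ/(μ₁-λ) = 5.5/3.70 = 1.486486
Station 2: ρ₂ = 5.5/9.1 = 0.6044, L₂ = ρ₂/(1-ρ₂) = λ/(μ₂-λ) = 5.5/3.60 = 1.527778
Total: L = L₁ + L₂ = 1.486486 + 1.527778 = 3.01426
W = L/λ = 3.01426/5.5 = 0.5480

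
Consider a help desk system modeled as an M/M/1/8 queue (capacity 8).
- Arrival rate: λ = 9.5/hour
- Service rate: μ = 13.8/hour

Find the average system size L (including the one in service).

ρ = λ/μ = 9.5/13.8 = 0.68841
P₀ = (1-ρ)/(1-ρ^(K+1)) = (1-0.68841)/(1-0.68841^9) = 0.3116/0.9653 = 0.3228
P_K = P₀×ρ^K = 0.3228 × 0.68841^8 = 0.3228 × 0.05044 = 0.01628
L = ρ[1 - (K+1)ρ^K + Kρ^(K+1)] / [(1-ρ)(1-ρ^(K+1))]
L = 0.68841 × (1 - 9×0.050440 + 8×0.034724) / ((1 - 0.68841) × (1 - 0.034724)) = 1.8856 tickets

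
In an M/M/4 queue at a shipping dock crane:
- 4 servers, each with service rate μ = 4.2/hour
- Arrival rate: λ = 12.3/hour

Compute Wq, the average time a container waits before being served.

Traffic intensity: ρ = λ/(cμ) = 12.3/(4×4.2) = 0.7321
Since ρ = 0.7321 < 1, system is stable.
Offered load a = λ/μ = cρ = 12.3/4.2 = 2.9286
P₀ = [ Σₙ₌₀^3 aⁿ/n! + a^4/(4!(1-ρ)) ]⁻¹
Σ = a^0/0! + a^1/1! + a^2/2! + a^3/3! = 1.00000 + 2.92857 + 4.28827 + 4.18616 = 12.4030
a^4/(4!(1-ρ)) = 73.5569/(24 × 0.267857) = 11.4422
P₀ = 1/(12.4030 + 11.4422) = 0.04194
Lq = P₀·a^4·ρ / (4!(1-ρ)²) = 0.04194 × 73.5569 × 0.7321 / (24 × 0.07175) = 1.3116
Wq = Lq/λ = 1.3116/12.3 = 0.1066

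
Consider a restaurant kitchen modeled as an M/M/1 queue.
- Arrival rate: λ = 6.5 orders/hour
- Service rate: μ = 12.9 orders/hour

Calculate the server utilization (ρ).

Server utilization: ρ = λ/μ
ρ = 6.5/12.9 = 0.5039
The server is busy 50.39% of the time.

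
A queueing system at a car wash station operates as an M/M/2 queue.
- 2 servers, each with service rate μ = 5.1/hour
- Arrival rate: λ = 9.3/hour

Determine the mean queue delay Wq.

Traffic intensity: ρ = λ/(cμ) = 9.3/(2×5.1) = 0.9118
Since ρ = 0.9118 < 1, system is stable.
Offered load a = λ/μ = cρ = 9.3/5.1 = 1.8235
P₀ = [ Σₙ₌₀^1 aⁿ/n! + a^2/(2!(1-ρ)) ]⁻¹
Σ = a^0/0! + a^1/1! = 1.0000 + 1.8235 = 2.8235
a^2/(2!(1-ρ)) = 3.32526/(2 × 0.0882353) = 18.8431
P₀ = 1/(2.8235 + 18.8431) = 0.04615
Lq = P₀·a^2·ρ / (2!(1-ρ)²) = 0.0461538 × 3.32526 × 0.911765 / (2 × 0.00778547) = 8.9867
Wq = Lq/λ = 8.9867/9.3 = 0.9663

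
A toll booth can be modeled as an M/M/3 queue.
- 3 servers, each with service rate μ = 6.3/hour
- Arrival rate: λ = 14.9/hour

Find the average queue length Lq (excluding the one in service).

Traffic intensity: ρ = λ/(cμ) = 14.9/(3×6.3) = 0.7884
Since ρ = 0.7884 < 1, system is stable.
Offered load a = λ/μ = cρ = 14.9/6.3 = 2.3651
P₀ = [ Σₙ₌₀^2 aⁿ/n! + a^3/(3!(1-ρ)) ]⁻¹
Σ = a^0/0! + a^1/1! + a^2/2! = 1.0000 + 2.3651 + 2.7968 = 6.1619
a^3/(3!(1-ρ)) = 13.2293/(6 × 0.21164) = 10.4181
P₀ = 1/(6.1619 + 10.4181) = 0.06031
Lq = P₀·a^3·ρ / (3!(1-ρ)²) = 0.060314 × 13.2293 × 0.78836 / (6 × 0.044792) = 2.3406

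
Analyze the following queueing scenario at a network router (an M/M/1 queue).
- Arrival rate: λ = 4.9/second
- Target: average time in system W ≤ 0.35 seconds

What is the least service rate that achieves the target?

For M/M/1: W = 1/(μ-λ)
Need W ≤ 0.35, so 1/(μ-λ) ≤ 0.35
μ - λ ≥ 1/0.35 = 2.8571
μ ≥ 4.9 + 2.8571 = 7.7571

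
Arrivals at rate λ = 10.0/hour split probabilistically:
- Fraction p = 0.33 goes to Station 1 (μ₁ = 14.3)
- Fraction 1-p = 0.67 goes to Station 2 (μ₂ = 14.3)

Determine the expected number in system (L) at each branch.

Effective rates: λ₁ = 10.0×0.33 = 3.3, λ₂ = 10.0×0.67 = 6.7
Station 1: ρ₁ = 3.3/14.3 = 0.23077, L₁ = ρ₁/(1-ρ₁) = 0.23077/(1-0.23077) = 0.3000
Station 2: ρ₂ = 6.7/14.3 = 0.46853, L₂ = ρ₂/(1-ρ₂) = 0.46853/(1-0.46853) = 0.8816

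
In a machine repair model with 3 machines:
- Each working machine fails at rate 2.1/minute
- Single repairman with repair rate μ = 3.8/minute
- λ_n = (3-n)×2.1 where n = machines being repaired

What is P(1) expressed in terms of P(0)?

P(1)/P(0) = ∏_{i=0}^{1-1} λ_i/μ_{i+1}
= (3-0)×2.1/3.8
= 1.6579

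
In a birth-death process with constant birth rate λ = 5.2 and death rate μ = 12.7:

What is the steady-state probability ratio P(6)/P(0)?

For constant rates: P(n)/P(0) = (λ/μ)^n
P(6)/P(0) = (5.2/12.7)^6 = 0.40945^6 = 0.004712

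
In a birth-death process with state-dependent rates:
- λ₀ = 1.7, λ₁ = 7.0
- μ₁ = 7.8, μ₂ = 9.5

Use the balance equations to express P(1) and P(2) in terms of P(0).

Balance equations:
State 0: λ₀P₀ = μ₁P₁ → P₁ = (λ₀/μ₁)P₀ = (1.7/7.8)P₀ = 0.2179P₀
State 1: P₂ = (λ₀λ₁)/(μ₁μ₂)P₀ = (1.7×7.0)/(7.8×9.5)P₀ = 0.1606P₀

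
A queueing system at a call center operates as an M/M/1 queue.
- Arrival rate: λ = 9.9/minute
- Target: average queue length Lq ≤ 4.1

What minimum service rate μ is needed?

For M/M/1: Lq = λ²/(μ(μ-λ))
Need Lq ≤ 4.1, i.e. μ(μ-λ) ≥ λ²/4.1
μ² - 9.9μ - 98.01/4.1 ≥ 0  →  μ² - 9.9μ - 23.90488 ≥ 0
Quadratic formula (positive root): μ = [λ + √(λ² + 4×23.90488)]/2
Discriminant: 98.01 + 4×23.90488 = 193.6295, √193.6295 = 13.91508
μ ≥ (9.9 + 13.91508)/2 = 11.9075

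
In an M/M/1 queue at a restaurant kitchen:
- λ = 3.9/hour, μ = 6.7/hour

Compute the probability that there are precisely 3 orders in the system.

ρ = λ/μ = 3.9/6.7 = 0.58209
P(n) = (1-ρ)ρⁿ
P(3) = (1-0.58209) × 0.58209^3
P(3) = 0.41791 × 0.19723
P(3) = 0.08242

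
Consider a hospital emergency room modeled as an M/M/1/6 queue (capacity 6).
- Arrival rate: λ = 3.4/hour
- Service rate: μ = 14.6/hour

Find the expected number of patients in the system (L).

ρ = λ/μ = 3.4/14.6 = 0.232877
P₀ = (1-ρ)/(1-ρ^(K+1)) = (1-0.232877)/(1-0.232877^7) = 0.76712/0.99996 = 0.7672
P_K = P₀×ρ^K = 0.7672 × 0.232877^6 = 0.7672 × 0.0001595 = 0.0001224
L = ρ[1 - (K+1)ρ^K + Kρ^(K+1)] / [(1-ρ)(1-ρ^(K+1))]
L = 0.232877 × (1 - 7×0.0001595 + 6×0.00003714) / ((1 - 0.232877) × (1 - 0.00003714)) = 0.3033 patients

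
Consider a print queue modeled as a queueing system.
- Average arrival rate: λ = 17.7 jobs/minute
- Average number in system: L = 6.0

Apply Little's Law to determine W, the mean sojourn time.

Little's Law: L = λW, so W = L/λ
W = 6.0/17.7 = 0.3390 minutes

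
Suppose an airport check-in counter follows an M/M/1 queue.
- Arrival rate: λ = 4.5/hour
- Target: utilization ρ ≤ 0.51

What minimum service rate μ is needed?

ρ = λ/μ, so μ = λ/ρ
μ ≥ 4.5/0.51 = 8.8235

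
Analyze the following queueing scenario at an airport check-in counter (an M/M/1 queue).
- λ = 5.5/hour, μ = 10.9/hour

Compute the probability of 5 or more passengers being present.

ρ = λ/μ = 5.5/10.9 = 0.5046
P(N ≥ n) = ρⁿ
P(N ≥ 5) = 0.5046^5
P(N ≥ 5) = 0.03271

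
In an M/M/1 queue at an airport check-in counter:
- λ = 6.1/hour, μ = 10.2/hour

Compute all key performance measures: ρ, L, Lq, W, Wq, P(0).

Step 1: ρ = λ/μ = 6.1/10.2 = 0.5980
Step 2: L = λ/(μ-λ) = 6.1/4.10 = 1.4878
Step 3: Lq = λ²/(μ(μ-λ)) = 37.21/(10.2×4.10) = 0.8898
Step 4: W = 1/(μ-λ) = 1/4.10 = 0.2439
Step 5: Wq = λ/(μ(μ-λ)) = 6.1/(10.2×4.10) = 0.1459
Step 6: P(0) = 1-ρ = 0.4020
Verify: L = λW = 6.1×0.2439 = 1.4878 ✔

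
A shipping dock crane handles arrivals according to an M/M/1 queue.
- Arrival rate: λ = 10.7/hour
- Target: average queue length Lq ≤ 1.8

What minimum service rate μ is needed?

For M/M/1: Lq = λ²/(μ(μ-λ))
Need Lq ≤ 1.8, i.e. μ(μ-λ) ≥ λ²/1.8
μ² - 10.7μ - 114.49/1.8 ≥ 0  →  μ² - 10.7μ - 63.60556 ≥ 0
Quadratic formula (positive root): μ = [λ + √(λ² + 4×63.60556)]/2
Discriminant: 114.49 + 4×63.60556 = 368.9122, √368.9122 = 19.2071
μ ≥ (10.7 + 19.2071)/2 = 14.9535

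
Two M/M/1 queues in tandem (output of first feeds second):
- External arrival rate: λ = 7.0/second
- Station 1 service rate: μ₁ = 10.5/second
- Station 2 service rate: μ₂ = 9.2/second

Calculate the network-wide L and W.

By Jackson's theorem, each station behaves as independent M/M/1.
Station 1: ρ₁ = 7.0/10.5 = 0.6667, L₁ = ρ₁/(1-ρ₁) = λ/(μ₁-λ) = 7.0/3.50 = 2.0000
Station 2: ρ₂ = 7.0/9.2 = 0.7609, L₂ = ρ₂/(1-ρ₂) = λ/(μ₂-λ) = 7.0/2.20 = 3.1818
Total: L = L₁ + L₂ = 2.0000 + 3.1818 = 5.1818
W = L/λ = 5.1818/7.0 = 0.7403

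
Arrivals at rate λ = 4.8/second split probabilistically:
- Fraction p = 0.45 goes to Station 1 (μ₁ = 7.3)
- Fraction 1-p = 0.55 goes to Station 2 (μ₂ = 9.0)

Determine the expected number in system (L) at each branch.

Effective rates: λ₁ = 4.8×0.45 = 2.16, λ₂ = 4.8×0.55 = 2.64
Station 1: ρ₁ = 2.16/7.3 = 0.29589, L₁ = ρ₁/(1-ρ₁) = 0.29589/(1-0.29589) = 0.4202
Station 2: ρ₂ = 2.64/9.0 = 0.29333, L₂ = ρ₂/(1-ρ₂) = 0.29333/(1-0.29333) = 0.4151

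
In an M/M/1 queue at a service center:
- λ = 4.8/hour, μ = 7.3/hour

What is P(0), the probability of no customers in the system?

ρ = λ/μ = 4.8/7.3 = 0.6575
P(0) = 1 - ρ = 1 - 0.6575 = 0.3425
The server is idle 34.25% of the time.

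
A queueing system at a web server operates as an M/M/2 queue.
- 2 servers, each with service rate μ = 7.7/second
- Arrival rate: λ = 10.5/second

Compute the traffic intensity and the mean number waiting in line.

Traffic intensity: ρ = λ/(cμ) = 10.5/(2×7.7) = 0.6818
Since ρ = 0.6818 < 1, system is stable.
Offered load a = λ/μ = cρ = 10.5/7.7 = 1.3636
P₀ = [ Σₙ₌₀^1 aⁿ/n! + a^2/(2!(1-ρ)) ]⁻¹
Σ = a^0/0! + a^1/1! = 1.0000 + 1.3636 = 2.3636
a^2/(2!(1-ρ)) = 1.8595/(2 × 0.31818) = 2.9221
P₀ = 1/(2.3636 + 2.9221) = 0.1892
Lq = P₀·a^2·ρ / (2!(1-ρ)²) = 0.18919 × 1.8595 × 0.68182 / (2 × 0.10124) = 1.1846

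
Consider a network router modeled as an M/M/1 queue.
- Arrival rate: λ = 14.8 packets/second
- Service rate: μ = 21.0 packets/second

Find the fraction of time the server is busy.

Server utilization: ρ = λ/μ
ρ = 14.8/21.0 = 0.7048
The server is busy 70.48% of the time.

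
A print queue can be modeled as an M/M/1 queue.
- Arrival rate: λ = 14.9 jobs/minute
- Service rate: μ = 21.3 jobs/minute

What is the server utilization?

Server utilization: ρ = λ/μ
ρ = 14.9/21.3 = 0.6995
The server is busy 69.95% of the time.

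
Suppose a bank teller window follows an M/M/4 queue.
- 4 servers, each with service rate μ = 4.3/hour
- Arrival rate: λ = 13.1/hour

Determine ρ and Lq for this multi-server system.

Traffic intensity: ρ = λ/(cμ) = 13.1/(4×4.3) = 0.7616
Since ρ = 0.7616 < 1, system is stable.
Offered load a = λ/μ = cρ = 13.1/4.3 = 3.0465
P₀ = [ Σₙ₌₀^3 aⁿ/n! + a^4/(4!(1-ρ)) ]⁻¹
Σ = a^0/0! + a^1/1! + a^2/2! + a^3/3! = 1.0000 + 3.0465 + 4.6406 + 4.7126 = 13.3997
a^4/(4!(1-ρ)) = 86.1413/(24 × 0.238372) = 15.0572
P₀ = 1/(13.3997 + 15.0572) = 0.03514
Lq = P₀·a^4·ρ / (4!(1-ρ)²) = 0.035141 × 86.1413 × 0.76163 / (24 × 0.056821) = 1.6906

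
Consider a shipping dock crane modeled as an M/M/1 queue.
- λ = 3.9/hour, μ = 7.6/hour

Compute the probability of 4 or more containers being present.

ρ = λ/μ = 3.9/7.6 = 0.51316
P(N ≥ n) = ρⁿ
P(N ≥ 4) = 0.51316^4
P(N ≥ 4) = 0.06934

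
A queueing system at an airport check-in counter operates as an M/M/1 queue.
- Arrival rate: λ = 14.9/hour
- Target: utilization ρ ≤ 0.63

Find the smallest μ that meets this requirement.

ρ = λ/μ, so μ = λ/ρ
μ ≥ 14.9/0.63 = 23.6508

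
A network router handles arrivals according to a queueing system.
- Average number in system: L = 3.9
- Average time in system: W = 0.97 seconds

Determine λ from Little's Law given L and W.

Little's Law: L = λW, so λ = L/W
λ = 3.9/0.97 = 4.0206 packets/second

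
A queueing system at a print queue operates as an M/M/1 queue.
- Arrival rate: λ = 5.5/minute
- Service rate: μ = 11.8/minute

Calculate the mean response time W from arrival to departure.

First, compute utilization: ρ = λ/μ = 5.5/11.8 = 0.4661
For M/M/1: W = 1/(μ-λ)
W = 1/(11.8-5.5) = 1/6.30
W = 0.1587 minutes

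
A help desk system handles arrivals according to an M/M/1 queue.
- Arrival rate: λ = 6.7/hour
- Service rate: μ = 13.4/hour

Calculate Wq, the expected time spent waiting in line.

First, compute utilization: ρ = λ/μ = 6.7/13.4 = 0.5000
For M/M/1: Wq = λ/(μ(μ-λ))
Wq = 6.7/(13.4 × (13.4-6.7))
Wq = 6.7/(13.4 × 6.70)
Wq = 0.07463 hours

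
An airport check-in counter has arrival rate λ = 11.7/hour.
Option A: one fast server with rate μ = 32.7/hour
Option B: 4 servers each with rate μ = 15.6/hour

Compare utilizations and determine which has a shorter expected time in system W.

Option A: single server μ = 32.7 (M/M/1)
  ρ_A = 11.7/32.7 = 0.3578
  W_A = 1/(μ-λ) = 1/(32.7-11.7) = 1/21.00 = 0.04762

Option B: 4 servers μ = 15.6 (M/M/4)
  ρ_B = λ/(cμ) = 11.7/(4×15.6) = 0.1875
  Offered load a = λ/μ = cρ = 11.7/15.6 = 0.7500
  P₀ = [ Σₙ₌₀^3 aⁿ/n! + a^4/(4!(1-ρ)) ]⁻¹
  Σ = a^0/0! + a^1/1! + a^2/2! + a^3/3! = 1.0000 + 0.75000 + 0.28125 + 0.070312 = 2.1016
  a^4/(4!(1-ρ)) = 0.3164/(24 × 0.8125) = 0.01623
  P₀ = 1/(2.1016 + 0.01623) = 0.4722
  Lq = P₀·a^4·ρ / (4!(1-ρ)²) = 0.4722 × 0.3164 × 0.1875 / (24 × 0.6602) = 0.001768
  Wq_B = Lq/λ = 0.001768/11.7 = 0.0001511
  W_B = Wq_B + 1/μ = 0.0001511 + 0.06410 = 0.06425

Since W_A = 0.04762 < W_B = 0.06425, Option A (single fast server) has the shorter time in system.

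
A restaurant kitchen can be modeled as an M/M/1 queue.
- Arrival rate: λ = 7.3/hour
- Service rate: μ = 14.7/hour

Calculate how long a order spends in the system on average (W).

First, compute utilization: ρ = λ/μ = 7.3/14.7 = 0.4966
For M/M/1: W = 1/(μ-λ)
W = 1/(14.7-7.3) = 1/7.40
W = 0.1351 hours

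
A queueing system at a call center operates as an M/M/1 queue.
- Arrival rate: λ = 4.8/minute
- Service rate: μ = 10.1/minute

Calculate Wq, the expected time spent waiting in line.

First, compute utilization: ρ = λ/μ = 4.8/10.1 = 0.4752
For M/M/1: Wq = λ/(μ(μ-λ))
Wq = 4.8/(10.1 × (10.1-4.8))
Wq = 4.8/(10.1 × 5.30)
Wq = 0.08967 minutes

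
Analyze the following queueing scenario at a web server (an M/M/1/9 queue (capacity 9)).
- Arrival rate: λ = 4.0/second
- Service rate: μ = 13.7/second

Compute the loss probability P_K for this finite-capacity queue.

ρ = λ/μ = 4.0/13.7 = 0.29197
P₀ = (1-ρ)/(1-ρ^(K+1)) = (1-0.29197)/(1-0.29197^10) = 0.7080/1.0000 = 0.7080
P_K = P₀×ρ^K = 0.7080 × 0.29197^9 = 0.7080 × 0.00001542 = 0.00001092
Blocking probability = 0.001092%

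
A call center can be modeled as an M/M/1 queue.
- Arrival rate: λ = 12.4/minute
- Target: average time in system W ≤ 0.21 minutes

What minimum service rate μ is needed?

For M/M/1: W = 1/(μ-λ)
Need W ≤ 0.21, so 1/(μ-λ) ≤ 0.21
μ - λ ≥ 1/0.21 = 4.7619
μ ≥ 12.4 + 4.7619 = 17.1619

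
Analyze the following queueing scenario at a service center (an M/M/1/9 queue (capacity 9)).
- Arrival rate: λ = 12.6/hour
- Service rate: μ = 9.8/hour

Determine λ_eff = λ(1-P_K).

ρ = λ/μ = 12.6/9.8 = 1.2857
P₀ = (1-ρ)/(1-ρ^(K+1)) = (1-1.2857)/(1-1.2857^10) = -0.2857/-11.3423 = 0.02519
P_K = P₀×ρ^K = 0.02519 × 1.2857^9 = 0.02519 × 9.5997 = 0.2418
λ_eff = λ(1-P_K) = 12.6 × (1 - 0.24181) = 12.6 × 0.75819 = 9.5532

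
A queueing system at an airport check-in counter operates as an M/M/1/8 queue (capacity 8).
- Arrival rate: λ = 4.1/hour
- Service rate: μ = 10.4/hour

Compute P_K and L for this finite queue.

ρ = λ/μ = 4.1/10.4 = 0.39423
P₀ = (1-ρ)/(1-ρ^(K+1)) = (1-0.39423)/(1-0.39423^9) = 0.6058/0.9998 = 0.6059
P_K = P₀×ρ^K = 0.6059 × 0.39423^8 = 0.6059 × 0.0005834 = 0.0003535
Blocking probability P_8 = 0.0003535 (0.03535%)
L = ρ[1 - (K+1)ρ^K + Kρ^(K+1)] / [(1-ρ)(1-ρ^(K+1))]
L = 0.39423 × (1 - 9×0.0005834 + 8×0.0002300) / ((1 - 0.39423) × (1 - 0.0002300)) = 0.6487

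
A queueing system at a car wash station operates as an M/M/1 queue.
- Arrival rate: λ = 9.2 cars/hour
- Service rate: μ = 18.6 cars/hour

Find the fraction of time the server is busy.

Server utilization: ρ = λ/μ
ρ = 9.2/18.6 = 0.4946
The server is busy 49.46% of the time.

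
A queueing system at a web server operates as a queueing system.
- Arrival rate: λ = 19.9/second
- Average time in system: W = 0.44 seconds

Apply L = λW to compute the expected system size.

Little's Law: L = λW
L = 19.9 × 0.44 = 8.7560 requests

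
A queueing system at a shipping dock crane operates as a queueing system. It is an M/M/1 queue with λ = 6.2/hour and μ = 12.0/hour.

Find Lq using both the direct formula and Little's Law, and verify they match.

Method 1 (direct): Lq = λ²/(μ(μ-λ)) = 38.44/(12.0 × 5.80) = 0.5523

Method 2 (Little's Law):
W = 1/(μ-λ) = 1/5.80 = 0.17241
Wq = W - 1/μ = 0.17241 - 0.083333 = 0.08908
Lq = λWq = 6.2 × 0.08908 = 0.5523 ✔ (matches Method 1)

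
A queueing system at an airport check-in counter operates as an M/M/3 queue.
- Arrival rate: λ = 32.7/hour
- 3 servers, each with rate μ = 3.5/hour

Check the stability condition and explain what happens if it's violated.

Stability requires ρ = λ/(cμ) < 1
ρ = 32.7/(3 × 3.5) = 32.7/10.50 = 3.1143
Since 3.1143 ≥ 1, the system is UNSTABLE.
Need c > λ/μ = 32.7/3.5 = 9.34.
Minimum servers needed: c = 10.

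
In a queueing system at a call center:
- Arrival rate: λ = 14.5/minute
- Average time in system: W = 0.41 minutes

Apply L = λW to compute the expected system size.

Little's Law: L = λW
L = 14.5 × 0.41 = 5.9450 calls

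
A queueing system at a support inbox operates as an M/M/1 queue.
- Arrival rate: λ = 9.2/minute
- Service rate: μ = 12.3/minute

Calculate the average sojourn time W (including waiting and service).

First, compute utilization: ρ = λ/μ = 9.2/12.3 = 0.7480
For M/M/1: W = 1/(μ-λ)
W = 1/(12.3-9.2) = 1/3.10
W = 0.3226 minutes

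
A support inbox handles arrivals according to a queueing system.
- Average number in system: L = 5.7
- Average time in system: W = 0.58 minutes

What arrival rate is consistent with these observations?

Little's Law: L = λW, so λ = L/W
λ = 5.7/0.58 = 9.8276 emails/minute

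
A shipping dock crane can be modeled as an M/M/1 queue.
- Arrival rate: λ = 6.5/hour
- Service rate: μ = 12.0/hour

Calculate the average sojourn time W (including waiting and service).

First, compute utilization: ρ = λ/μ = 6.5/12.0 = 0.5417
For M/M/1: W = 1/(μ-λ)
W = 1/(12.0-6.5) = 1/5.50
W = 0.1818 hours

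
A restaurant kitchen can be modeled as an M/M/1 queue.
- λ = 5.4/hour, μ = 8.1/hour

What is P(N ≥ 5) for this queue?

ρ = λ/μ = 5.4/8.1 = 0.6667
P(N ≥ n) = ρⁿ
P(N ≥ 5) = 0.6667^5
P(N ≥ 5) = 0.1317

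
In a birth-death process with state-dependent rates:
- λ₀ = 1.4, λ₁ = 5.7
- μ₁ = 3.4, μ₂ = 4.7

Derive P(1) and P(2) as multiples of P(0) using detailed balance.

Balance equations:
State 0: λ₀P₀ = μ₁P₁ → P₁ = (λ₀/μ₁)P₀ = (1.4/3.4)P₀ = 0.4118P₀
State 1: P₂ = (λ₀λ₁)/(μ₁μ₂)P₀ = (1.4×5.7)/(3.4×4.7)P₀ = 0.4994P₀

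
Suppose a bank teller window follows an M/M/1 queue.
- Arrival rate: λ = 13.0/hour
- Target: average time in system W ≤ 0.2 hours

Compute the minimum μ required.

For M/M/1: W = 1/(μ-λ)
Need W ≤ 0.2, so 1/(μ-λ) ≤ 0.2
μ - λ ≥ 1/0.2 = 5.0000
μ ≥ 13.0 + 5.0000 = 18.0000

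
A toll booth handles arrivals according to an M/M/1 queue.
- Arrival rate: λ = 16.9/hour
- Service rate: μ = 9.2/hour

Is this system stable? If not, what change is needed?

Stability requires ρ = λ/(cμ) < 1
ρ = 16.9/(1 × 9.2) = 16.9/9.20 = 1.8370
Since 1.8370 ≥ 1, the system is UNSTABLE.
Queue grows without bound. Need μ > λ = 16.9.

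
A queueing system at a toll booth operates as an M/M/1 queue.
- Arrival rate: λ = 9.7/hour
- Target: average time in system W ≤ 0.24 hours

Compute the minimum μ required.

For M/M/1: W = 1/(μ-λ)
Need W ≤ 0.24, so 1/(μ-λ) ≤ 0.24
μ - λ ≥ 1/0.24 = 4.1667
μ ≥ 9.7 + 4.1667 = 13.8667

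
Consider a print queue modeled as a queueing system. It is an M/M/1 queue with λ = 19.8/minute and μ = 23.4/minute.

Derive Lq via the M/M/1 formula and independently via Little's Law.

Method 1 (direct): Lq = λ²/(μ(μ-λ)) = 392.04/(23.4 × 3.60) = 4.6538

Method 2 (Little's Law):
W = 1/(μ-λ) = 1/3.60 = 0.277778
Wq = W - 1/μ = 0.277778 - 0.0427350 = 0.23504
Lq = λWq = 19.8 × 0.23504 = 4.6538 ✔ (matches Method 1)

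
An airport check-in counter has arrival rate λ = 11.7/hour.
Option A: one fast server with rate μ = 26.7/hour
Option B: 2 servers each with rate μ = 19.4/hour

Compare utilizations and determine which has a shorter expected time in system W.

Option A: single server μ = 26.7 (M/M/1)
  ρ_A = 11.7/26.7 = 0.4382
  W_A = 1/(μ-λ) = 1/(26.7-11.7) = 1/15.00 = 0.06667

Option B: 2 servers μ = 19.4 (M/M/2)
  ρ_B = λ/(cμ) = 11.7/(2×19.4) = 0.3015
  Offered load a = λ/μ = cρ = 11.7/19.4 = 0.6031
  P₀ = [ Σₙ₌₀^1 aⁿ/n! + a^2/(2!(1-ρ)) ]⁻¹
  Σ = a^0/0! + a^1/1! = 1.0000 + 0.6031 = 1.6031
  a^2/(2!(1-ρ)) = 0.36372/(2 × 0.69845) = 0.2604
  P₀ = 1/(1.6031 + 0.2604) = 0.5366
  Lq = P₀·a^2·ρ / (2!(1-ρ)²) = 0.53663 × 0.36372 × 0.30155 / (2 × 0.48784) = 0.06032
  Wq_B = Lq/λ = 0.060325/11.7 = 0.0051560
  W_B = Wq_B + 1/μ = 0.0051560 + 0.051546 = 0.05670

Since W_B = 0.05670 < W_A = 0.06667, Option B (multiple servers) has the shorter time in system.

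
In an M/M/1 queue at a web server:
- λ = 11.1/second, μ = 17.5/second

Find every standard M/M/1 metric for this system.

Step 1: ρ = λ/μ = 11.1/17.5 = 0.6343
Step 2: L = λ/(μ-λ) = 11.1/6.40 = 1.7344
Step 3: Lq = λ²/(μ(μ-λ)) = 123.21/(17.5×6.40) = 1.1001
Step 4: W = 1/(μ-λ) = 1/6.40 = 0.15625
Step 5: Wq = λ/(μ(μ-λ)) = 11.1/(17.5×6.40) = 0.09911
Step 6: P(0) = 1-ρ = 0.3657
Verify: L = λW = 11.1×0.15625 = 1.7344 ✔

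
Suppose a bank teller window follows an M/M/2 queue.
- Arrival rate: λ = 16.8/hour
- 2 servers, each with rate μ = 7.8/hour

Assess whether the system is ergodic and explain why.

Stability requires ρ = λ/(cμ) < 1
ρ = 16.8/(2 × 7.8) = 16.8/15.60 = 1.0769
Since 1.0769 ≥ 1, the system is UNSTABLE.
Need c > λ/μ = 16.8/7.8 = 2.15.
Minimum servers needed: c = 3.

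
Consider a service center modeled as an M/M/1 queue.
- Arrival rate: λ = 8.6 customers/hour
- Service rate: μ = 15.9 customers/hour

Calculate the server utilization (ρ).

Server utilization: ρ = λ/μ
ρ = 8.6/15.9 = 0.5409
The server is busy 54.09% of the time.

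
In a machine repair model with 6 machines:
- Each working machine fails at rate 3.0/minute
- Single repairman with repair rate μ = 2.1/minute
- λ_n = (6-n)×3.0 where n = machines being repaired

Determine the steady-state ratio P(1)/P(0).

P(1)/P(0) = ∏_{i=0}^{1-1} λ_i/μ_{i+1}
= (6-0)×3.0/2.1
= 8.5714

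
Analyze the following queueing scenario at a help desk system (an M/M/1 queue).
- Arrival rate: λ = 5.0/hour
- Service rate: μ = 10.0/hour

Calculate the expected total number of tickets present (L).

ρ = λ/μ = 5.0/10.0 = 0.5000
For M/M/1: L = λ/(μ-λ)
L = 5.0/(10.0-5.0) = 5.0/5.00
L = 1.0000 tickets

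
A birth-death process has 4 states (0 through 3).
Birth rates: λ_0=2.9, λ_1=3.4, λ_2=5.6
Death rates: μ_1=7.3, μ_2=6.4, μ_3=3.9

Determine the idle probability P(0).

Ratios P(n)/P(0) = (λ₀···λₙ₋₁)/(μ₁···μₙ):
P(1)/P(0) = (2.9)/(7.3) = 0.3973
P(2)/P(0) = (2.9×3.4)/(7.3×6.4) = 0.2110
P(3)/P(0) = (2.9×3.4×5.6)/(7.3×6.4×3.9) = 0.3030

Normalization: ∑ P(n) = 1
P(0) × (1.0000 + 0.3973 + 0.2110 + 0.3030) = 1
P(0) × 1.9113 = 1
P(0) = 1/1.9113 = 0.5232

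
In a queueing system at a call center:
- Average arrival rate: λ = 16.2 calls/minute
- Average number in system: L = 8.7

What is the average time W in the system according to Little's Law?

Little's Law: L = λW, so W = L/λ
W = 8.7/16.2 = 0.5370 minutes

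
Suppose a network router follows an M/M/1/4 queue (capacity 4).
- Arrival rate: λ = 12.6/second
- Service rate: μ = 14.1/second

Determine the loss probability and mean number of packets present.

ρ = λ/μ = 12.6/14.1 = 0.89362
P₀ = (1-ρ)/(1-ρ^(K+1)) = (1-0.89362)/(1-0.89362^5) = 0.10638/0.43014 = 0.2473
P_K = P₀×ρ^K = 0.2473 × 0.89362^4 = 0.2473 × 0.6377 = 0.1577
Blocking probability P_4 = 0.1577 (15.77%)
L = ρ[1 - (K+1)ρ^K + Kρ^(K+1)] / [(1-ρ)(1-ρ^(K+1))]
L = 0.89362 × (1 - 5×0.637693 + 4×0.569855) / ((1 - 0.89362) × (1 - 0.569855)) = 1.7763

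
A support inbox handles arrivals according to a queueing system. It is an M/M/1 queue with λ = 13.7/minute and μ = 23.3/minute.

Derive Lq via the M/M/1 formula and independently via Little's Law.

Method 1 (direct): Lq = λ²/(μ(μ-λ)) = 187.69/(23.3 × 9.60) = 0.8391

Method 2 (Little's Law):
W = 1/(μ-λ) = 1/9.60 = 0.10417
Wq = W - 1/μ = 0.10417 - 0.042918 = 0.06125
Lq = λWq = 13.7 × 0.06125 = 0.8391 ✔ (matches Method 1)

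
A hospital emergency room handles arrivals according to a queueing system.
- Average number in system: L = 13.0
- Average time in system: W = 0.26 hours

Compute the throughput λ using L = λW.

Little's Law: L = λW, so λ = L/W
λ = 13.0/0.26 = 50.0000 patients/hour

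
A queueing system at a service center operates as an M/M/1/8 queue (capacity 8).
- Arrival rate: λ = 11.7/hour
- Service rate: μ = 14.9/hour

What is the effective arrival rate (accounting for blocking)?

ρ = λ/μ = 11.7/14.9 = 0.785235
P₀ = (1-ρ)/(1-ρ^(K+1)) = (1-0.785235)/(1-0.785235^9) = 0.2148/0.8865 = 0.2423
P_K = P₀×ρ^K = 0.24226 × 0.785235^8 = 0.24226 × 0.14454 = 0.03502
λ_eff = λ(1-P_K) = 11.7 × (1 - 0.03502) = 11.7 × 0.96498 = 11.2903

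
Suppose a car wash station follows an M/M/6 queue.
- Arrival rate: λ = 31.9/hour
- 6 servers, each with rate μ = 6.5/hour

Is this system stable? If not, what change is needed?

Stability requires ρ = λ/(cμ) < 1
ρ = 31.9/(6 × 6.5) = 31.9/39.00 = 0.8179
Since 0.8179 < 1, the system is STABLE.
The servers are busy 81.79% of the time.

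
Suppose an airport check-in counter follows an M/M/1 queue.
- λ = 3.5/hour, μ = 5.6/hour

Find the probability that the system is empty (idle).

ρ = λ/μ = 3.5/5.6 = 0.6250
P(0) = 1 - ρ = 1 - 0.6250 = 0.3750
The server is idle 37.50% of the time.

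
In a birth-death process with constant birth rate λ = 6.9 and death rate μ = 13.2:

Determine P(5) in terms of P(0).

For constant rates: P(n)/P(0) = (λ/μ)^n
P(5)/P(0) = (6.9/13.2)^5 = 0.52273^5 = 0.03903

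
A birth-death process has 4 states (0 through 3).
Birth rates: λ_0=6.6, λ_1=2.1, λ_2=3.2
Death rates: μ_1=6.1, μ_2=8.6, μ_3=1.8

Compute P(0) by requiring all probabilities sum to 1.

Ratios P(n)/P(0) = (λ₀···λₙ₋₁)/(μ₁···μₙ):
P(1)/P(0) = (6.6)/(6.1) = 1.0820
P(2)/P(0) = (6.6×2.1)/(6.1×8.6) = 0.2642
P(3)/P(0) = (6.6×2.1×3.2)/(6.1×8.6×1.8) = 0.4697

Normalization: ∑ P(n) = 1
P(0) × (1.0000 + 1.0820 + 0.2642 + 0.4697) = 1
P(0) × 2.8159 = 1
P(0) = 1/2.8159 = 0.3551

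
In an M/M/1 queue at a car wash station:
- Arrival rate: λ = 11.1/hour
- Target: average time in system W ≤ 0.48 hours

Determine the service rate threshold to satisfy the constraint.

For M/M/1: W = 1/(μ-λ)
Need W ≤ 0.48, so 1/(μ-λ) ≤ 0.48
μ - λ ≥ 1/0.48 = 2.0833
μ ≥ 11.1 + 2.0833 = 13.1833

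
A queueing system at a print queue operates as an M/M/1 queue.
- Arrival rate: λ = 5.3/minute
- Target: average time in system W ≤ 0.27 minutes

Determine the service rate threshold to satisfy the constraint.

For M/M/1: W = 1/(μ-λ)
Need W ≤ 0.27, so 1/(μ-λ) ≤ 0.27
μ - λ ≥ 1/0.27 = 3.7037
μ ≥ 5.3 + 3.7037 = 9.0037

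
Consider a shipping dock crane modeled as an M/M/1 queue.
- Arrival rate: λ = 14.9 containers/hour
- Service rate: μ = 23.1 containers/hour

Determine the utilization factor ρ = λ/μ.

Server utilization: ρ = λ/μ
ρ = 14.9/23.1 = 0.6450
The server is busy 64.50% of the time.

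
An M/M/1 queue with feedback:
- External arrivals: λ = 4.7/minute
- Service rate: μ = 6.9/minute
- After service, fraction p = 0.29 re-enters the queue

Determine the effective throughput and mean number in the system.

Effective arrival rate: λ_eff = λ/(1-p) = 4.7/(1-0.29) = 4.7/0.71 = 6.6197183
ρ = λ_eff/μ = 6.6197183/6.9 = 0.9593795
L = ρ/(1-ρ) = 0.9593795/(1-0.9593795) = 23.6181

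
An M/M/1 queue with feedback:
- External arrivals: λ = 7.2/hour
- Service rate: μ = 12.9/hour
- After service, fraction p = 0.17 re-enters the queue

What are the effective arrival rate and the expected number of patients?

Effective arrival rate: λ_eff = λ/(1-p) = 7.2/(1-0.17) = 7.2/0.83 = 8.6747
ρ = λ_eff/μ = 8.6747/12.9 = 0.672457
L = ρ/(1-ρ) = 0.672457/(1-0.672457) = 2.0530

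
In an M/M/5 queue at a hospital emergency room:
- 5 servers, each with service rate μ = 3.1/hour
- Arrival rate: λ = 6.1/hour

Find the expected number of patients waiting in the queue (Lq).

Traffic intensity: ρ = λ/(cμ) = 6.1/(5×3.1) = 0.3935
Since ρ = 0.3935 < 1, system is stable.
Offered load a = λ/μ = cρ = 6.1/3.1 = 1.9677
P₀ = [ Σₙ₌₀^4 aⁿ/n! + a^5/(5!(1-ρ)) ]⁻¹
Σ = a^0/0! + a^1/1! + a^2/2! + a^3/3! + a^4/4! = 1.0000 + 1.9677 + 1.9360 + 1.2699 + 0.6247 = 6.7983
a^5/(5!(1-ρ)) = 29.5013/(120 × 0.60645) = 0.4054
P₀ = 1/(6.7983 + 0.4054) = 0.1388
Lq = P₀·a^5·ρ / (5!(1-ρ)²) = 0.13882 × 29.5013 × 0.39355 / (120 × 0.36778) = 0.03652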